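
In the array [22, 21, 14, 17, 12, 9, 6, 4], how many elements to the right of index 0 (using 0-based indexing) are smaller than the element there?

The element at index 0 is 22.
Elements after it: 21, 14, 17, 12, 9, 6, 4
Those smaller than 22: 21, 14, 17, 12, 9, 6, 4

7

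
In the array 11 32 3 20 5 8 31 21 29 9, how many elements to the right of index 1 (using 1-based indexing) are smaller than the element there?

The element at index 1 is 11.
Elements after it: 32, 3, 20, 5, 8, 31, 21, 29, 9
Those smaller than 11: 3, 5, 8, 9

4 such elements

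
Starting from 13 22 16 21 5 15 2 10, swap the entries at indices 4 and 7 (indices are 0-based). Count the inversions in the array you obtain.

21

Positions 4 and 7 hold 5 and 10; after swapping, the array is [13, 22, 16, 21, 10, 15, 2, 5].
Count, for each position, how many later elements it exceeds:
13 → 10, 2, 5 → 3
22 → 16, 21, 10, 15, 2, 5 → 6
16 → 10, 15, 2, 5 → 4
21 → 10, 15, 2, 5 → 4
10 → 2, 5 → 2
15 → 2, 5 → 2
2 → none → 0
5 → none → 0
Sum: 3 + 6 + 4 + 4 + 2 + 2 + 0 + 0 = 21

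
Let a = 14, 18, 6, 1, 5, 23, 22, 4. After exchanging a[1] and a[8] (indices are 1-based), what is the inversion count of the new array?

10 inversions

Positions 1 and 8 hold 14 and 4; after swapping, the array is [4, 18, 6, 1, 5, 23, 22, 14].
Sweep left to right; for each value list the smaller values that follow it:
4: 1
18: 4
6: 2
1: 0
5: 0
23: 2
22: 1
14: 0
Sum: 1 + 4 + 2 + 0 + 0 + 2 + 1 + 0 = 10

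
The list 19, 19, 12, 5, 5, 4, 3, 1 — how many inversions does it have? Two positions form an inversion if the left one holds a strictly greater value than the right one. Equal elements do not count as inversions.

26

Count, for each position, how many later elements it exceeds:
19 → 12, 5, 5, 4, 3, 1 → 6
19 → 12, 5, 5, 4, 3, 1 → 6
12 → 5, 5, 4, 3, 1 → 5
5 → 4, 3, 1 → 3
5 → 4, 3, 1 → 3
4 → 3, 1 → 2
3 → 1 → 1
1 → none → 0
Sum: 6 + 6 + 5 + 3 + 3 + 2 + 1 + 0 = 26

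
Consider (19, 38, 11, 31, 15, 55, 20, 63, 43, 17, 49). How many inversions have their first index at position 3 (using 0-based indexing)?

The element at index 3 is 31.
Elements after it: 15, 55, 20, 63, 43, 17, 49
Those smaller than 31: 15, 20, 17

3 such elements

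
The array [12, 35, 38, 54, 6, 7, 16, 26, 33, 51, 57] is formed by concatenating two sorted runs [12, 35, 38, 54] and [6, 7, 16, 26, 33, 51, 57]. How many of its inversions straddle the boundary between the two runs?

18 split inversions

Count, for every r in R, how many entries of L exceed r:
r = 6: 12, 35, 38, 54 → 4
r = 7: 12, 35, 38, 54 → 4
r = 16: 35, 38, 54 → 3
r = 26: 35, 38, 54 → 3
r = 33: 35, 38, 54 → 3
r = 51: 54 → 1
r = 57: none → 0
Cross-inversions: 4 + 4 + 3 + 3 + 3 + 1 + 0 = 18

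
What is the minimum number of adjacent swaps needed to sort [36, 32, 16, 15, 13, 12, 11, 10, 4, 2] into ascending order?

45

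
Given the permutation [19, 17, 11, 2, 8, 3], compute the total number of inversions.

13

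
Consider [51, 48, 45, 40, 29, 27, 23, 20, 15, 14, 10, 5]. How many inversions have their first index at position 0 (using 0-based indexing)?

11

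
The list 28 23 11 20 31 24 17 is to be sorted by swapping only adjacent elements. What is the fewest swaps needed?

Minimum adjacent swaps = number of inversions (each swap of adjacent out-of-order elements removes one inversion and no swap can remove more).
Count inversions — for each element, later elements that are smaller:
28: 23, 11, 20, 24, 17 → 5
23: 11, 20, 17 → 3
11: none → 0
20: 17 → 1
31: 24, 17 → 2
24: 17 → 1
17: none → 0
Total inversions: 5 + 3 + 0 + 1 + 2 + 1 + 0 = 12

12 adjacent swaps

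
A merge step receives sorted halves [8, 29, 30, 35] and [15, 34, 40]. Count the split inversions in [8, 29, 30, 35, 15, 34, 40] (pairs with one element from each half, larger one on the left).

4

Count, for every r in R, how many entries of L exceed r:
r = 15: 29, 30, 35 → 3
r = 34: 35 → 1
r = 40: none → 0
Cross-inversions: 3 + 1 + 0 = 4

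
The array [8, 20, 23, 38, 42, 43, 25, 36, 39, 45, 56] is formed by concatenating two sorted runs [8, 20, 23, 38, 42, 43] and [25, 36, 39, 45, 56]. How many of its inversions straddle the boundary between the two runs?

Split inversions: 8

Count, for every r in R, how many entries of L exceed r:
r = 25: 38, 42, 43 → 3
r = 36: 38, 42, 43 → 3
r = 39: 42, 43 → 2
r = 45: none → 0
r = 56: none → 0
Cross-inversions: 3 + 3 + 2 + 0 + 0 = 8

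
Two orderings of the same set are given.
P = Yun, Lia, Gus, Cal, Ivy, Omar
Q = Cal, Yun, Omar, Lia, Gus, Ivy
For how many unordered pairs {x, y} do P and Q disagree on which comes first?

Assign each item its position (1..6) in the first ordering, then rewrite the second ordering as that position sequence:
positions: Yun→1, Lia→2, Gus→3, Cal→4, Ivy→5, Omar→6
second ordering as positions: [4, 1, 6, 2, 3, 5]
Discordant pairs = inversions in this position sequence.
4: 1, 2, 3 → 3
1: 0
6: 2, 3, 5 → 3
2: 0
3: 0
5: 0
Total: 3 + 0 + 3 + 0 + 0 + 0 = 6

Disagreeing pairs: 6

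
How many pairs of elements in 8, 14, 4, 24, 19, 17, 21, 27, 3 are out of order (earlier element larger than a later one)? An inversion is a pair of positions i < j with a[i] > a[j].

Count, for each position, how many later elements it exceeds:
8 → 4, 3 → 2
14 → 4, 3 → 2
4 → 3 → 1
24 → 19, 17, 21, 3 → 4
19 → 17, 3 → 2
17 → 3 → 1
21 → 3 → 1
27 → 3 → 1
3 → none → 0
Sum: 2 + 2 + 1 + 4 + 2 + 1 + 1 + 1 + 0 = 14

There are 14 out-of-order pairs.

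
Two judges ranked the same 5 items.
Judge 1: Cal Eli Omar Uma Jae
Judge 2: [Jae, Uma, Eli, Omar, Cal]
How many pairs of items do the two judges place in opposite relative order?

There are 9 discordant pairs.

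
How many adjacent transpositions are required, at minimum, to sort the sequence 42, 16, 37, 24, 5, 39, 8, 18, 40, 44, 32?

24

Each adjacent swap fixes exactly one inversion, so the minimum swap count equals the number of inversions.
Count inversions — for each element, later elements that are smaller:
42: 16, 37, 24, 5, 39, 8, 18, 40, 32 → 9
16: 5, 8 → 2
37: 24, 5, 8, 18, 32 → 5
24: 5, 8, 18 → 3
5: none → 0
39: 8, 18, 32 → 3
8: none → 0
18: none → 0
40: 32 → 1
44: 32 → 1
32: none → 0
Total inversions: 9 + 2 + 5 + 3 + 0 + 3 + 0 + 0 + 1 + 1 + 0 = 24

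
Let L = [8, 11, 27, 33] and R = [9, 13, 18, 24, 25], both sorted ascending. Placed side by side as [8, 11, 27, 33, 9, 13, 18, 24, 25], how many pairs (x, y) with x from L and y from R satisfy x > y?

Take each right-half value and tally the left-half values above it:
r = 9: 11, 27, 33 → 3
r = 13: 27, 33 → 2
r = 18: 27, 33 → 2
r = 24: 27, 33 → 2
r = 25: 27, 33 → 2
Cross-inversions: 3 + 2 + 2 + 2 + 2 = 11

11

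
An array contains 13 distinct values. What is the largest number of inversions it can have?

78

A reversed (strictly descending) arrangement makes every pair an inversion, giving C(13, 2) inversions.
C(13, 2) = 13·12/2 = 78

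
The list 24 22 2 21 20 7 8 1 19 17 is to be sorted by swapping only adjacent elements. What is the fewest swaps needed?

32

Each adjacent swap fixes exactly one inversion, so the minimum swap count equals the number of inversions.
Count inversions — for each element, later elements that are smaller:
24: 22, 2, 21, 20, 7, 8, 1, 19, 17 → 9
22: 2, 21, 20, 7, 8, 1, 19, 17 → 8
2: 1 → 1
21: 20, 7, 8, 1, 19, 17 → 6
20: 7, 8, 1, 19, 17 → 5
7: 1 → 1
8: 1 → 1
1: none → 0
19: 17 → 1
17: none → 0
Total inversions: 9 + 8 + 1 + 6 + 5 + 1 + 1 + 0 + 1 + 0 = 32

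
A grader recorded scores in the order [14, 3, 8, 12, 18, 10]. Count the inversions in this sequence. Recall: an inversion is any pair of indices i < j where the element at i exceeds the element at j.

6

Inversion pairs (indices are 0-based):
(0,1): 14 > 3
(0,2): 14 > 8
(0,3): 14 > 12
(0,5): 14 > 10
(3,5): 12 > 10
(4,5): 18 > 10
That's 6 pairs.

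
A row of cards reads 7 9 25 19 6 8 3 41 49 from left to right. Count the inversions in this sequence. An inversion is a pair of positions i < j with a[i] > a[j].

14 inversions

Sweep left to right; for each value list the smaller values that follow it:
7: 2
9: 3
25: 4
19: 3
6: 1
8: 1
3: 0
41: 0
49: 0
Sum: 2 + 3 + 4 + 3 + 1 + 1 + 0 + 0 + 0 = 14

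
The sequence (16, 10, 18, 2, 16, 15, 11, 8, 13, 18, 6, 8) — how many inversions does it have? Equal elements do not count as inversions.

Sweep left to right; for each value list the smaller values that follow it:
16: 8
10: 4
18: 8
2: 0
16: 6
15: 5
11: 3
8: 1
13: 2
18: 2
6: 0
8: 0
Sum: 8 + 4 + 8 + 0 + 6 + 5 + 3 + 1 + 2 + 2 + 0 + 0 = 39

39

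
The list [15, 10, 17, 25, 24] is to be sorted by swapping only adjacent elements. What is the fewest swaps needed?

2 adjacent swaps

The minimum number of adjacent swaps to sort an array equals its inversion count, since every such swap removes exactly one inversion.
Count inversions — for each element, later elements that are smaller:
15: 10 → 1
10: none → 0
17: none → 0
25: 24 → 1
24: none → 0
Total inversions: 1 + 0 + 0 + 1 + 0 = 2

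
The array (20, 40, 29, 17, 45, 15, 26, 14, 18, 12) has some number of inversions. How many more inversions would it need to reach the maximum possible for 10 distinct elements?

Maximum inversions for 10 distinct elements is C(10, 2) = 10·9/2 = 45.
Current inversions — for each element, count later smaller elements:
20: 5
40: 7
29: 6
17: 3
45: 5
15: 2
26: 3
14: 1
18: 1
12: 0
Current total: 5 + 7 + 6 + 3 + 5 + 2 + 3 + 1 + 1 + 0 = 33
Shortfall: 45 − 33 = 12

12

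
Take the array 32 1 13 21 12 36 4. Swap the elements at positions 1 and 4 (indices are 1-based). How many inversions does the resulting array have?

Inversions: 10

Positions 1 and 4 hold 32 and 21; after swapping, the array is [21, 1, 13, 32, 12, 36, 4].
For each element, count later entries that are smaller:
21 → 1, 13, 12, 4 → 4
1 → none → 0
13 → 12, 4 → 2
32 → 12, 4 → 2
12 → 4 → 1
36 → 4 → 1
4 → none → 0
Sum: 4 + 0 + 2 + 2 + 1 + 1 + 0 = 10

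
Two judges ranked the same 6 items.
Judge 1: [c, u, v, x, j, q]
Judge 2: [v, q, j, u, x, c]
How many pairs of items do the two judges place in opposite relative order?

There are 11 discordant pairs.

Assign each item its position (1..6) in the first ordering, then rewrite the second ordering as that position sequence:
positions: c→1, u→2, v→3, x→4, j→5, q→6
second ordering as positions: [3, 6, 5, 2, 4, 1]
Discordant pairs = inversions in this position sequence.
3: 2, 1 → 2
6: 5, 2, 4, 1 → 4
5: 2, 4, 1 → 3
2: 1 → 1
4: 1 → 1
1: 0
Total: 2 + 4 + 3 + 1 + 1 + 0 = 11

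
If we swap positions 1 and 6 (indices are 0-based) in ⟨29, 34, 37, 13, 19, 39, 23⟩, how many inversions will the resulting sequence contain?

9

Positions 1 and 6 hold 34 and 23; after swapping, the array is [29, 23, 37, 13, 19, 39, 34].
Sweep left to right; for each value list the smaller values that follow it:
29: 3
23: 2
37: 3
13: 0
19: 0
39: 1
34: 0
Sum: 3 + 2 + 3 + 0 + 0 + 1 + 0 = 9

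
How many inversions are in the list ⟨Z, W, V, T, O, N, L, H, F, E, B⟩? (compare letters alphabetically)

There are 55 out-of-order pairs.

Sweep left to right; for each value list the smaller values that follow it:
Z → W, V, T, O, N, L, H, F, E, B → 10
W → V, T, O, N, L, H, F, E, B → 9
V → T, O, N, L, H, F, E, B → 8
T → O, N, L, H, F, E, B → 7
O → N, L, H, F, E, B → 6
N → L, H, F, E, B → 5
L → H, F, E, B → 4
H → F, E, B → 3
F → E, B → 2
E → B → 1
B → none → 0
Sum: 10 + 9 + 8 + 7 + 6 + 5 + 4 + 3 + 2 + 1 + 0 = 55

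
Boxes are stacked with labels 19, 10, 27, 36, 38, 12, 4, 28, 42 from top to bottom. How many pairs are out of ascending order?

Count, for each position, how many later elements it exceeds:
19 → 10, 12, 4 → 3
10 → 4 → 1
27 → 12, 4 → 2
36 → 12, 4, 28 → 3
38 → 12, 4, 28 → 3
12 → 4 → 1
4 → none → 0
28 → none → 0
42 → none → 0
Sum: 3 + 1 + 2 + 3 + 3 + 1 + 0 + 0 + 0 = 13

13 inversions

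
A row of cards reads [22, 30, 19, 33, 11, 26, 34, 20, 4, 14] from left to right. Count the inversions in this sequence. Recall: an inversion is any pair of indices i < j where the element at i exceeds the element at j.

Count, for each position, how many later elements it exceeds:
22: 5
30: 6
19: 3
33: 5
11: 1
26: 3
34: 3
20: 2
4: 0
14: 0
Sum: 5 + 6 + 3 + 5 + 1 + 3 + 3 + 2 + 0 + 0 = 28

Inversions: 28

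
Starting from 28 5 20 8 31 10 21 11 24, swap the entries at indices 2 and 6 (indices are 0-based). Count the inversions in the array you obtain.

Positions 2 and 6 hold 20 and 21; after swapping, the array is [28, 5, 21, 8, 31, 10, 20, 11, 24].
Count, for each position, how many later elements it exceeds:
28 → 5, 21, 8, 10, 20, 11, 24 → 7
5 → none → 0
21 → 8, 10, 20, 11 → 4
8 → none → 0
31 → 10, 20, 11, 24 → 4
10 → none → 0
20 → 11 → 1
11 → none → 0
24 → none → 0
Sum: 7 + 0 + 4 + 0 + 4 + 0 + 1 + 0 + 0 = 16

16 inversions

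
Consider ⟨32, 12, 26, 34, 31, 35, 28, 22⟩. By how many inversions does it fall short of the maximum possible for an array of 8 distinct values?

Maximum inversions for 8 distinct elements is C(8, 2) = 8·7/2 = 28.
Current inversions — for each element, count later smaller elements:
32: 5
12: 0
26: 1
34: 3
31: 2
35: 2
28: 1
22: 0
Current total: 5 + 0 + 1 + 3 + 2 + 2 + 1 + 0 = 14
Shortfall: 28 − 14 = 14

14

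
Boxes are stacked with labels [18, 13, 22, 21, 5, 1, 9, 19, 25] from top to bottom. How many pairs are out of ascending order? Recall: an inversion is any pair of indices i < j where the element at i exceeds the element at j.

Inversions: 17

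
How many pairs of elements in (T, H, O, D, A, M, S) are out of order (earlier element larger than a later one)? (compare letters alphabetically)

12

Out-of-order index pairs (0-indexed):
(0,1): T > H
(0,2): T > O
(0,3): T > D
(0,4): T > A
(0,5): T > M
(0,6): T > S
(1,3): H > D
(1,4): H > A
(2,3): O > D
(2,4): O > A
(2,5): O > M
(3,4): D > A
That's 12 pairs.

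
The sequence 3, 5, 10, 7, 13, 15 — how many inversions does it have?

1 inversion

For each element, count later entries that are smaller:
3 → none → 0
5 → none → 0
10 → 7 → 1
7 → none → 0
13 → none → 0
15 → none → 0
Sum: 0 + 0 + 1 + 0 + 0 + 0 = 1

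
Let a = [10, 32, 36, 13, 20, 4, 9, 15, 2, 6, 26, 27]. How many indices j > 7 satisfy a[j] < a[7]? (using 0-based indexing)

The element at index 7 is 15.
Elements after it: 2, 6, 26, 27
Those smaller than 15: 2, 6

2 such elements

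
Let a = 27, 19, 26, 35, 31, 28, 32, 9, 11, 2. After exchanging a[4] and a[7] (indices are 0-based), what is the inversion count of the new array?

26

Positions 4 and 7 hold 31 and 9; after swapping, the array is [27, 19, 26, 35, 9, 28, 32, 31, 11, 2].
Element-by-element contributions:
27: 5
19: 3
26: 3
35: 6
9: 1
28: 2
32: 3
31: 2
11: 1
2: 0
Sum: 5 + 3 + 3 + 6 + 1 + 2 + 3 + 2 + 1 + 0 = 26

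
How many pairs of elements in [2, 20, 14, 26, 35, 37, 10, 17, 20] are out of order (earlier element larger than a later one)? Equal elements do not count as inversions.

13

For each element, count later entries that are smaller:
2 → none → 0
20 → 14, 10, 17 → 3
14 → 10 → 1
26 → 10, 17, 20 → 3
35 → 10, 17, 20 → 3
37 → 10, 17, 20 → 3
10 → none → 0
17 → none → 0
20 → none → 0
Sum: 0 + 3 + 1 + 3 + 3 + 3 + 0 + 0 + 0 = 13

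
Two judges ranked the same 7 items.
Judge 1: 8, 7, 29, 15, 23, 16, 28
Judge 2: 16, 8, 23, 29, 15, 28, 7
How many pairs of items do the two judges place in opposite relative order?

11 discordant pairs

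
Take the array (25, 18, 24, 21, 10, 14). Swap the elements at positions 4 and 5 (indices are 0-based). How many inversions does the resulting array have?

13

Positions 4 and 5 hold 10 and 14; after swapping, the array is [25, 18, 24, 21, 14, 10].
Sweep left to right; for each value list the smaller values that follow it:
25: 5
18: 2
24: 3
21: 2
14: 1
10: 0
Sum: 5 + 2 + 3 + 2 + 1 + 0 = 13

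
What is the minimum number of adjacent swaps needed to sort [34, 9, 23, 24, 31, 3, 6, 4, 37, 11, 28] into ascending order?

28 adjacent swaps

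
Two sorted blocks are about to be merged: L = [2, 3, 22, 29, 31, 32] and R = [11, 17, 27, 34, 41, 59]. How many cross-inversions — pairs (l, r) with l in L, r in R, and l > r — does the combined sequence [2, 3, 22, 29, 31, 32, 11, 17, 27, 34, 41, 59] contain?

Count, for every r in R, how many entries of L exceed r:
r = 11: 22, 29, 31, 32 → 4
r = 17: 22, 29, 31, 32 → 4
r = 27: 29, 31, 32 → 3
r = 34: none → 0
r = 41: none → 0
r = 59: none → 0
Cross-inversions: 4 + 4 + 3 + 0 + 0 + 0 = 11

11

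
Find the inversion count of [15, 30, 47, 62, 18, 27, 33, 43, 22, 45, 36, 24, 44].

Count, for each position, how many later elements it exceeds:
15: 0
30: 4
47: 9
62: 9
18: 0
27: 2
33: 2
43: 3
22: 0
45: 3
36: 1
24: 0
44: 0
Sum: 0 + 4 + 9 + 9 + 0 + 2 + 2 + 3 + 0 + 3 + 1 + 0 + 0 = 33

33 inversions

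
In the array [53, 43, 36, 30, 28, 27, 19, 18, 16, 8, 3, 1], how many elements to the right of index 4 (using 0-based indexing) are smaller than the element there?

The element at index 4 is 28.
Elements after it: 27, 19, 18, 16, 8, 3, 1
Those smaller than 28: 27, 19, 18, 16, 8, 3, 1

7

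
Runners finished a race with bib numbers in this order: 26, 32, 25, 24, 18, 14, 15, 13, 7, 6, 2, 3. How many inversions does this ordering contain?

63

For each element, count later entries that are smaller:
26 → 25, 24, 18, 14, 15, 13, 7, 6, 2, 3 → 10
32 → 25, 24, 18, 14, 15, 13, 7, 6, 2, 3 → 10
25 → 24, 18, 14, 15, 13, 7, 6, 2, 3 → 9
24 → 18, 14, 15, 13, 7, 6, 2, 3 → 8
18 → 14, 15, 13, 7, 6, 2, 3 → 7
14 → 13, 7, 6, 2, 3 → 5
15 → 13, 7, 6, 2, 3 → 5
13 → 7, 6, 2, 3 → 4
7 → 6, 2, 3 → 3
6 → 2, 3 → 2
2 → none → 0
3 → none → 0
Sum: 10 + 10 + 9 + 8 + 7 + 5 + 5 + 4 + 3 + 2 + 0 + 0 = 63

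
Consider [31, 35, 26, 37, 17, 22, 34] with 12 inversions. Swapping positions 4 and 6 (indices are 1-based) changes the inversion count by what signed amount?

Positions 4 and 6 hold 37 and 22; after swapping, the array is [31, 35, 26, 22, 17, 37, 34].
Count, for each position, how many later elements it exceeds:
31: 3
35: 4
26: 2
22: 1
17: 0
37: 1
34: 0
Sum: 3 + 4 + 2 + 1 + 0 + 1 + 0 = 11
Change: 11 − 12 = -1

-1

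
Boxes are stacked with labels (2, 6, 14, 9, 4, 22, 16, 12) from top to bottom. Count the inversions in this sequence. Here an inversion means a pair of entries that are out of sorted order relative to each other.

Sweep left to right; for each value list the smaller values that follow it:
2 → none → 0
6 → 4 → 1
14 → 9, 4, 12 → 3
9 → 4 → 1
4 → none → 0
22 → 16, 12 → 2
16 → 12 → 1
12 → none → 0
Sum: 0 + 1 + 3 + 1 + 0 + 2 + 1 + 0 = 8

8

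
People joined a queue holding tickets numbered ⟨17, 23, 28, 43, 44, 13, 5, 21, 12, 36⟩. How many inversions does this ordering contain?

24

Sweep left to right; for each value list the smaller values that follow it:
17 → 13, 5, 12 → 3
23 → 13, 5, 21, 12 → 4
28 → 13, 5, 21, 12 → 4
43 → 13, 5, 21, 12, 36 → 5
44 → 13, 5, 21, 12, 36 → 5
13 → 5, 12 → 2
5 → none → 0
21 → 12 → 1
12 → none → 0
36 → none → 0
Sum: 3 + 4 + 4 + 5 + 5 + 2 + 0 + 1 + 0 + 0 = 24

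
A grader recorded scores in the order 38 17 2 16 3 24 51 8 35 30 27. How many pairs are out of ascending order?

Element-by-element contributions:
38 → 17, 2, 16, 3, 24, 8, 35, 30, 27 → 9
17 → 2, 16, 3, 8 → 4
2 → none → 0
16 → 3, 8 → 2
3 → none → 0
24 → 8 → 1
51 → 8, 35, 30, 27 → 4
8 → none → 0
35 → 30, 27 → 2
30 → 27 → 1
27 → none → 0
Sum: 9 + 4 + 0 + 2 + 0 + 1 + 4 + 0 + 2 + 1 + 0 = 23

There are 23 inversions.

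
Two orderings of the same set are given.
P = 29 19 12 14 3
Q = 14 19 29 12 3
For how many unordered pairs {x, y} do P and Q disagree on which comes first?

Assign each item its position (1..5) in the first ordering, then rewrite the second ordering as that position sequence:
positions: 29→1, 19→2, 12→3, 14→4, 3→5
second ordering as positions: [4, 2, 1, 3, 5]
Discordant pairs = inversions in this position sequence.
4: 2, 1, 3 → 3
2: 1 → 1
1: 0
3: 0
5: 0
Total: 3 + 1 + 0 + 0 + 0 = 4

4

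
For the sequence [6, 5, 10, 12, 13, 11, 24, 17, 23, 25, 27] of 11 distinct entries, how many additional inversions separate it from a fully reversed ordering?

50

Maximum inversions for 11 distinct elements is C(11, 2) = 11·10/2 = 55.
Current inversions — for each element, count later smaller elements:
6: 1
5: 0
10: 0
12: 1
13: 1
11: 0
24: 2
17: 0
23: 0
25: 0
27: 0
Current total: 1 + 0 + 0 + 1 + 1 + 0 + 2 + 0 + 0 + 0 + 0 = 5
Shortfall: 55 − 5 = 50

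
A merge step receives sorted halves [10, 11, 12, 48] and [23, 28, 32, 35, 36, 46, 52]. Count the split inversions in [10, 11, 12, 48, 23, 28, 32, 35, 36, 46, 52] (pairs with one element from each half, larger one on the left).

6

Count, for every r in R, how many entries of L exceed r:
r = 23: 48 → 1
r = 28: 48 → 1
r = 32: 48 → 1
r = 35: 48 → 1
r = 36: 48 → 1
r = 46: 48 → 1
r = 52: none → 0
Cross-inversions: 1 + 1 + 1 + 1 + 1 + 1 + 0 = 6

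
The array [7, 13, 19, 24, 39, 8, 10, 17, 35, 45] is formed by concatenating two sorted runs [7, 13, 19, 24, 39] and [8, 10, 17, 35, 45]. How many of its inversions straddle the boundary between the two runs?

12 split inversions

For each element r of the right run, count left-run elements greater than r:
r = 8: 13, 19, 24, 39 → 4
r = 10: 13, 19, 24, 39 → 4
r = 17: 19, 24, 39 → 3
r = 35: 39 → 1
r = 45: none → 0
Cross-inversions: 4 + 4 + 3 + 1 + 0 = 12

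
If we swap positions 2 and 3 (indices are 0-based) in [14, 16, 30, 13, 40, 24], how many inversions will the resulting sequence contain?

Positions 2 and 3 hold 30 and 13; after swapping, the array is [14, 16, 13, 30, 40, 24].
For each element, count later entries that are smaller:
14 → 13 → 1
16 → 13 → 1
13 → none → 0
30 → 24 → 1
40 → 24 → 1
24 → none → 0
Sum: 1 + 1 + 0 + 1 + 1 + 0 = 4

4 inversions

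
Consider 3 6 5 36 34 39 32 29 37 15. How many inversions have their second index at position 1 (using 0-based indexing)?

0 such elements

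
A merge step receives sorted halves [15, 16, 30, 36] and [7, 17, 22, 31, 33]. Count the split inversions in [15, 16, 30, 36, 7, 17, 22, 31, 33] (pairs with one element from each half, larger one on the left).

For each element r of the right run, count left-run elements greater than r:
r = 7: 15, 16, 30, 36 → 4
r = 17: 30, 36 → 2
r = 22: 30, 36 → 2
r = 31: 36 → 1
r = 33: 36 → 1
Cross-inversions: 4 + 2 + 2 + 1 + 1 = 10

10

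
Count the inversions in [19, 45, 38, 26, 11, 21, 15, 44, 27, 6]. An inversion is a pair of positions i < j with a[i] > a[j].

28

For each element, count later entries that are smaller:
19: 3
45: 8
38: 6
26: 4
11: 1
21: 2
15: 1
44: 2
27: 1
6: 0
Sum: 3 + 8 + 6 + 4 + 1 + 2 + 1 + 2 + 1 + 0 = 28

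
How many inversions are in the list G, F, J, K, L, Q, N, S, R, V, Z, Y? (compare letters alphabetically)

4

Count, for each position, how many later elements it exceeds:
G → F → 1
F → none → 0
J → none → 0
K → none → 0
L → none → 0
Q → N → 1
N → none → 0
S → R → 1
R → none → 0
V → none → 0
Z → Y → 1
Y → none → 0
Sum: 1 + 0 + 0 + 0 + 0 + 1 + 0 + 1 + 0 + 0 + 1 + 0 = 4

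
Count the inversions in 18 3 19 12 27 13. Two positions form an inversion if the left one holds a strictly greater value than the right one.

6 inversions

For each element, count later entries that are smaller:
18: 3
3: 0
19: 2
12: 0
27: 1
13: 0
Sum: 3 + 0 + 2 + 0 + 1 + 0 = 6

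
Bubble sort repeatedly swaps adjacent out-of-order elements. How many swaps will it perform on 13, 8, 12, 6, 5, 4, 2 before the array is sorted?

20

Each adjacent swap fixes exactly one inversion, so the minimum swap count equals the number of inversions.
Count inversions — for each element, later elements that are smaller:
13: 8, 12, 6, 5, 4, 2 → 6
8: 6, 5, 4, 2 → 4
12: 6, 5, 4, 2 → 4
6: 5, 4, 2 → 3
5: 4, 2 → 2
4: 2 → 1
2: none → 0
Total inversions: 6 + 4 + 4 + 3 + 2 + 1 + 0 = 20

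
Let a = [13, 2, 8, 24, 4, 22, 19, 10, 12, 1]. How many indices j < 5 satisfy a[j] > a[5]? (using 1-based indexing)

The element at index 5 is 4.
Elements before it: 13, 2, 8, 24
Those larger than 4: 13, 8, 24

3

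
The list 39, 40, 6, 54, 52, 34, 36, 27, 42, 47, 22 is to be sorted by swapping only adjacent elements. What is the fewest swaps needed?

Each adjacent swap fixes exactly one inversion, so the minimum swap count equals the number of inversions.
Count inversions — for each element, later elements that are smaller:
39: 6, 34, 36, 27, 22 → 5
40: 6, 34, 36, 27, 22 → 5
6: none → 0
54: 52, 34, 36, 27, 42, 47, 22 → 7
52: 34, 36, 27, 42, 47, 22 → 6
34: 27, 22 → 2
36: 27, 22 → 2
27: 22 → 1
42: 22 → 1
47: 22 → 1
22: none → 0
Total inversions: 5 + 5 + 0 + 7 + 6 + 2 + 2 + 1 + 1 + 1 + 0 = 30

There are 30 adjacent swaps.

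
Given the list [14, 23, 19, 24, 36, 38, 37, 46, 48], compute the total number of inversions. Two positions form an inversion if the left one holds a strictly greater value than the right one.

2 inversions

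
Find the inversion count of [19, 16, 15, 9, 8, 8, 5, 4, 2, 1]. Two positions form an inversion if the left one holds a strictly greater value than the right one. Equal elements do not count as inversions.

44 out-of-order pairs

Count, for each position, how many later elements it exceeds:
19: 9
16: 8
15: 7
9: 6
8: 4
8: 4
5: 3
4: 2
2: 1
1: 0
Sum: 9 + 8 + 7 + 6 + 4 + 4 + 3 + 2 + 1 + 0 = 44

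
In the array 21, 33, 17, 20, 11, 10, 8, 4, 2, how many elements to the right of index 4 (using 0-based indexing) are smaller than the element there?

The element at index 4 is 11.
Elements after it: 10, 8, 4, 2
Those smaller than 11: 10, 8, 4, 2

4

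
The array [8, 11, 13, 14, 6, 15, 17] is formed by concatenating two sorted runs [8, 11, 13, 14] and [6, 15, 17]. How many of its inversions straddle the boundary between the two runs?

4

Take each right-half value and tally the left-half values above it:
r = 6: 8, 11, 13, 14 → 4
r = 15: none → 0
r = 17: none → 0
Cross-inversions: 4 + 0 + 0 = 4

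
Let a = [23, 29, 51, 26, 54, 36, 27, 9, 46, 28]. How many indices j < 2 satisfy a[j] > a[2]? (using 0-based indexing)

0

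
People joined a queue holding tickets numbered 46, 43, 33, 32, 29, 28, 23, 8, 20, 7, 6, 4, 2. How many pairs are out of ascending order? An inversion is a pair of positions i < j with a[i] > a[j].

77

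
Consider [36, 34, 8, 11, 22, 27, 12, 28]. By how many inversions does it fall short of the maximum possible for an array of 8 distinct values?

13 inversions short

Maximum inversions for 8 distinct elements is C(8, 2) = 8·7/2 = 28.
Current inversions — for each element, count later smaller elements:
36: 7
34: 6
8: 0
11: 0
22: 1
27: 1
12: 0
28: 0
Current total: 7 + 6 + 0 + 0 + 1 + 1 + 0 + 0 = 15
Shortfall: 28 − 15 = 13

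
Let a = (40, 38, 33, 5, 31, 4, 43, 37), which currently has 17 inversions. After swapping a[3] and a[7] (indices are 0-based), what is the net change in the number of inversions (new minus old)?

Positions 3 and 7 hold 5 and 37; after swapping, the array is [40, 38, 33, 37, 31, 4, 43, 5].
Element-by-element contributions:
40: 6
38: 5
33: 3
37: 3
31: 2
4: 0
43: 1
5: 0
Sum: 6 + 5 + 3 + 3 + 2 + 0 + 1 + 0 = 20
Change: 20 − 17 = +3

+3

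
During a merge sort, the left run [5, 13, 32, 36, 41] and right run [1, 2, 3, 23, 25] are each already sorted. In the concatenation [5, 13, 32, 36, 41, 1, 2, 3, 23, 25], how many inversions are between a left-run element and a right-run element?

There are 21 split inversions.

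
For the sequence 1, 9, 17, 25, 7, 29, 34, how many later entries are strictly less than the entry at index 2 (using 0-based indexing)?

1 such element

The element at index 2 is 17.
Elements after it: 25, 7, 29, 34
Those smaller than 17: 7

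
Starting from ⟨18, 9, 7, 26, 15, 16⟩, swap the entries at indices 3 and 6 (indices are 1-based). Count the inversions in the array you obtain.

Positions 3 and 6 hold 7 and 16; after swapping, the array is [18, 9, 16, 26, 15, 7].
Count, for each position, how many later elements it exceeds:
18: 4
9: 1
16: 2
26: 2
15: 1
7: 0
Sum: 4 + 1 + 2 + 2 + 1 + 0 = 10

10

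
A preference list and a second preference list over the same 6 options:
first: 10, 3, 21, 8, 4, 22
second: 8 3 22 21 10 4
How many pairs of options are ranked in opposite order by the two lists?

8

Assign each item its position (1..6) in the first ordering, then rewrite the second ordering as that position sequence:
positions: 10→1, 3→2, 21→3, 8→4, 4→5, 22→6
second ordering as positions: [4, 2, 6, 3, 1, 5]
Discordant pairs = inversions in this position sequence.
4: 2, 3, 1 → 3
2: 1 → 1
6: 3, 1, 5 → 3
3: 1 → 1
1: 0
5: 0
Total: 3 + 1 + 3 + 1 + 0 + 0 = 8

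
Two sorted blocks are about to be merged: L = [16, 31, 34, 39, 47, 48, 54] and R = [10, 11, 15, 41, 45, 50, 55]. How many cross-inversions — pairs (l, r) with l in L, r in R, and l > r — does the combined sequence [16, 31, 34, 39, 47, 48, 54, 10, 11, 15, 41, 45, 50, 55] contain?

Take each right-half value and tally the left-half values above it:
r = 10: 16, 31, 34, 39, 47, 48, 54 → 7
r = 11: 16, 31, 34, 39, 47, 48, 54 → 7
r = 15: 16, 31, 34, 39, 47, 48, 54 → 7
r = 41: 47, 48, 54 → 3
r = 45: 47, 48, 54 → 3
r = 50: 54 → 1
r = 55: none → 0
Cross-inversions: 7 + 7 + 7 + 3 + 3 + 1 + 0 = 28

28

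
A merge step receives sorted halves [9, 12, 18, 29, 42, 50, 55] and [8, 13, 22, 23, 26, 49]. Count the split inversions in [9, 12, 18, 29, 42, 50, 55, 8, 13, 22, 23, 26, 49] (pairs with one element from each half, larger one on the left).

For each element r of the right run, count left-run elements greater than r:
r = 8: 9, 12, 18, 29, 42, 50, 55 → 7
r = 13: 18, 29, 42, 50, 55 → 5
r = 22: 29, 42, 50, 55 → 4
r = 23: 29, 42, 50, 55 → 4
r = 26: 29, 42, 50, 55 → 4
r = 49: 50, 55 → 2
Cross-inversions: 7 + 5 + 4 + 4 + 4 + 2 = 26

There are 26 split inversions.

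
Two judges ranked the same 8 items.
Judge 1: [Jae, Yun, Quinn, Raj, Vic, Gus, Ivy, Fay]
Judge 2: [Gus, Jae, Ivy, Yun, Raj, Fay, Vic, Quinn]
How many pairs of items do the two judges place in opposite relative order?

Assign each item its position (1..8) in the first ordering, then rewrite the second ordering as that position sequence:
positions: Jae→1, Yun→2, Quinn→3, Raj→4, Vic→5, Gus→6, Ivy→7, Fay→8
second ordering as positions: [6, 1, 7, 2, 4, 8, 5, 3]
Discordant pairs = inversions in this position sequence.
6: 1, 2, 4, 5, 3 → 5
1: 0
7: 2, 4, 5, 3 → 4
2: 0
4: 3 → 1
8: 5, 3 → 2
5: 3 → 1
3: 0
Total: 5 + 0 + 4 + 0 + 1 + 2 + 1 + 0 = 13

13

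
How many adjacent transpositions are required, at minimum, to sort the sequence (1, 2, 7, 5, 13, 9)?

The minimum number of adjacent swaps to sort an array equals its inversion count, since every such swap removes exactly one inversion.
Count inversions — for each element, later elements that are smaller:
1: none → 0
2: none → 0
7: 5 → 1
5: none → 0
13: 9 → 1
9: none → 0
Total inversions: 0 + 0 + 1 + 0 + 1 + 0 = 2

2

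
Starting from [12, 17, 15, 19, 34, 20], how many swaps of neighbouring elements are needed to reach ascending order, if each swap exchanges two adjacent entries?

Each adjacent swap fixes exactly one inversion, so the minimum swap count equals the number of inversions.
Count inversions — for each element, later elements that are smaller:
12: none → 0
17: 15 → 1
15: none → 0
19: none → 0
34: 20 → 1
20: none → 0
Total inversions: 0 + 1 + 0 + 0 + 1 + 0 = 2

2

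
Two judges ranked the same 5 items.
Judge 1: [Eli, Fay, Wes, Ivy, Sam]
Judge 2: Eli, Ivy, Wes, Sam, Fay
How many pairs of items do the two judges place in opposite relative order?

Assign each item its position (1..5) in the first ordering, then rewrite the second ordering as that position sequence:
positions: Eli→1, Fay→2, Wes→3, Ivy→4, Sam→5
second ordering as positions: [1, 4, 3, 5, 2]
Discordant pairs = inversions in this position sequence.
1: 0
4: 3, 2 → 2
3: 2 → 1
5: 2 → 1
2: 0
Total: 0 + 2 + 1 + 1 + 0 = 4

4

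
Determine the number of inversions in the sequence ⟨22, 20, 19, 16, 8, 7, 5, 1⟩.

Count, for each position, how many later elements it exceeds:
22: 7
20: 6
19: 5
16: 4
8: 3
7: 2
5: 1
1: 0
Sum: 7 + 6 + 5 + 4 + 3 + 2 + 1 + 0 = 28

28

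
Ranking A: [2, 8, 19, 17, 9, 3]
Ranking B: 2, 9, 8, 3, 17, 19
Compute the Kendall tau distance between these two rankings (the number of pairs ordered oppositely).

6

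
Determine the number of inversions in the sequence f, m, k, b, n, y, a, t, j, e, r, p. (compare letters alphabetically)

For each element, count later entries that are smaller:
f: 3
m: 5
k: 4
b: 1
n: 3
y: 6
a: 0
t: 4
j: 1
e: 0
r: 1
p: 0
Sum: 3 + 5 + 4 + 1 + 3 + 6 + 0 + 4 + 1 + 0 + 1 + 0 = 28

28 inversions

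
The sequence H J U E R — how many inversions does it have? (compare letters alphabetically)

4

Count, for each position, how many later elements it exceeds:
H → E → 1
J → E → 1
U → E, R → 2
E → none → 0
R → none → 0
Sum: 1 + 1 + 2 + 0 + 0 = 4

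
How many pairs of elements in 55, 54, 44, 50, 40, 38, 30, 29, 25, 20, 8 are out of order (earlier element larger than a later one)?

54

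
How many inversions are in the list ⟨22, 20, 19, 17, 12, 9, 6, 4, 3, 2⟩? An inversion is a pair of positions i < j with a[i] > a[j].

Sweep left to right; for each value list the smaller values that follow it:
22 → 20, 19, 17, 12, 9, 6, 4, 3, 2 → 9
20 → 19, 17, 12, 9, 6, 4, 3, 2 → 8
19 → 17, 12, 9, 6, 4, 3, 2 → 7
17 → 12, 9, 6, 4, 3, 2 → 6
12 → 9, 6, 4, 3, 2 → 5
9 → 6, 4, 3, 2 → 4
6 → 4, 3, 2 → 3
4 → 3, 2 → 2
3 → 2 → 1
2 → none → 0
Sum: 9 + 8 + 7 + 6 + 5 + 4 + 3 + 2 + 1 + 0 = 45

45 inversions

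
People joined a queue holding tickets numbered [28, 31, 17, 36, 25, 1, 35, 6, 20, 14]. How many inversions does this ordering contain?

There are 29 inversions.

For each element, count later entries that are smaller:
28 → 17, 25, 1, 6, 20, 14 → 6
31 → 17, 25, 1, 6, 20, 14 → 6
17 → 1, 6, 14 → 3
36 → 25, 1, 35, 6, 20, 14 → 6
25 → 1, 6, 20, 14 → 4
1 → none → 0
35 → 6, 20, 14 → 3
6 → none → 0
20 → 14 → 1
14 → none → 0
Sum: 6 + 6 + 3 + 6 + 4 + 0 + 3 + 0 + 1 + 0 = 29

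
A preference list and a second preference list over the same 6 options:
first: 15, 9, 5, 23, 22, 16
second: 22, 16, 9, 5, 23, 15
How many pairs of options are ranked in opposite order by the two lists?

There are 11 pairs.

Assign each item its position (1..6) in the first ordering, then rewrite the second ordering as that position sequence:
positions: 15→1, 9→2, 5→3, 23→4, 22→5, 16→6
second ordering as positions: [5, 6, 2, 3, 4, 1]
Discordant pairs = inversions in this position sequence.
5: 2, 3, 4, 1 → 4
6: 2, 3, 4, 1 → 4
2: 1 → 1
3: 1 → 1
4: 1 → 1
1: 0
Total: 4 + 4 + 1 + 1 + 1 + 0 = 11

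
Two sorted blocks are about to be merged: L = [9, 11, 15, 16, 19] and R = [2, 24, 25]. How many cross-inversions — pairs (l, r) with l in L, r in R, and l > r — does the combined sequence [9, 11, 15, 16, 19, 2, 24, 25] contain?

5

For each element r of the right run, count left-run elements greater than r:
r = 2: 9, 11, 15, 16, 19 → 5
r = 24: none → 0
r = 25: none → 0
Cross-inversions: 5 + 0 + 0 = 5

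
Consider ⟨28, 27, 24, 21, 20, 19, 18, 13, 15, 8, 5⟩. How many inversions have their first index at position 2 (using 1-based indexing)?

9

The element at index 2 is 27.
Elements after it: 24, 21, 20, 19, 18, 13, 15, 8, 5
Those smaller than 27: 24, 21, 20, 19, 18, 13, 15, 8, 5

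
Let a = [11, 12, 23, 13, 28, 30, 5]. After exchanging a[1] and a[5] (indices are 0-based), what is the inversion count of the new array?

14 inversions

Positions 1 and 5 hold 12 and 30; after swapping, the array is [11, 30, 23, 13, 28, 12, 5].
Sweep left to right; for each value list the smaller values that follow it:
11: 1
30: 5
23: 3
13: 2
28: 2
12: 1
5: 0
Sum: 1 + 5 + 3 + 2 + 2 + 1 + 0 = 14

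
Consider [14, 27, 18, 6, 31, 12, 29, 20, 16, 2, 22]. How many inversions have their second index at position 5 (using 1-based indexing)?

0

The element at index 5 is 31.
Elements before it: 14, 27, 18, 6
None of them are larger than 31.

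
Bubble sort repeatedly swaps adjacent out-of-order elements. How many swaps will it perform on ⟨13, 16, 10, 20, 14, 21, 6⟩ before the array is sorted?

The minimum number of adjacent swaps to sort an array equals its inversion count, since every such swap removes exactly one inversion.
Count inversions — for each element, later elements that are smaller:
13: 10, 6 → 2
16: 10, 14, 6 → 3
10: 6 → 1
20: 14, 6 → 2
14: 6 → 1
21: 6 → 1
6: none → 0
Total inversions: 2 + 3 + 1 + 2 + 1 + 1 + 0 = 10

10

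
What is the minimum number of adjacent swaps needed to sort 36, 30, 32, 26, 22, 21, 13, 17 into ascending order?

26 swaps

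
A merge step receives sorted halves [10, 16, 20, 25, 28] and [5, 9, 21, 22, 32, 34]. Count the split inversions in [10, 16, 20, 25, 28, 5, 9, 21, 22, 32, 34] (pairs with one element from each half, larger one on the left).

14

Count, for every r in R, how many entries of L exceed r:
r = 5: 10, 16, 20, 25, 28 → 5
r = 9: 10, 16, 20, 25, 28 → 5
r = 21: 25, 28 → 2
r = 22: 25, 28 → 2
r = 32: none → 0
r = 34: none → 0
Cross-inversions: 5 + 5 + 2 + 2 + 0 + 0 = 14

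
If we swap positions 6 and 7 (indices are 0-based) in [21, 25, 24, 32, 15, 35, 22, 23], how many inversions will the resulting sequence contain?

Inversions: 14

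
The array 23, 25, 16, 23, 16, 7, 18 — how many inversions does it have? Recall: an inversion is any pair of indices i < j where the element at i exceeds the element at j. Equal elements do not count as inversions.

Count, for each position, how many later elements it exceeds:
23 → 16, 16, 7, 18 → 4
25 → 16, 23, 16, 7, 18 → 5
16 → 7 → 1
23 → 16, 7, 18 → 3
16 → 7 → 1
7 → none → 0
18 → none → 0
Sum: 4 + 5 + 1 + 3 + 1 + 0 + 0 = 14

14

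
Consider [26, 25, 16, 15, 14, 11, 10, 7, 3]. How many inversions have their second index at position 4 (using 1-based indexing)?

3

The element at index 4 is 15.
Elements before it: 26, 25, 16
Those larger than 15: 26, 25, 16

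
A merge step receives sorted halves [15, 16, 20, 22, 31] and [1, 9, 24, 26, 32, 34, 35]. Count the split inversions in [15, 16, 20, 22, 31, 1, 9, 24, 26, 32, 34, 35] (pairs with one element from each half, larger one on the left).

Take each right-half value and tally the left-half values above it:
r = 1: 15, 16, 20, 22, 31 → 5
r = 9: 15, 16, 20, 22, 31 → 5
r = 24: 31 → 1
r = 26: 31 → 1
r = 32: none → 0
r = 34: none → 0
r = 35: none → 0
Cross-inversions: 5 + 5 + 1 + 1 + 0 + 0 + 0 = 12

There are 12 cross-inversions.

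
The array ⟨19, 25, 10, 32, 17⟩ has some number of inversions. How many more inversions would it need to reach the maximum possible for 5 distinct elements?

Maximum inversions for 5 distinct elements is C(5, 2) = 5·4/2 = 10.
Current inversions — for each element, count later smaller elements:
19: 2
25: 2
10: 0
32: 1
17: 0
Current total: 2 + 2 + 0 + 1 + 0 = 5
Shortfall: 10 − 5 = 5

5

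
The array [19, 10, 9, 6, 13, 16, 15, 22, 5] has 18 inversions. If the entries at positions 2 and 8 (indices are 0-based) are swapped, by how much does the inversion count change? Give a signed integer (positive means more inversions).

-3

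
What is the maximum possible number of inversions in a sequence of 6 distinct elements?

There are 15 inversions.

The maximum occurs when the array is in strictly decreasing order: every one of the C(6, 2) pairs is inverted.
C(6, 2) = 6·5/2 = 15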